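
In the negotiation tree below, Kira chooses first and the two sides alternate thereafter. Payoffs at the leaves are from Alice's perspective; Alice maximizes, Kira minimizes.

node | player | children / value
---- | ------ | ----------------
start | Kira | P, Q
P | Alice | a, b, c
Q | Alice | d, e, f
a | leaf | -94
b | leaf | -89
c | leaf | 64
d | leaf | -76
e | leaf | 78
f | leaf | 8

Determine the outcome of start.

64

P (Alice): max(-94, -89, 64) = 64
Q (Alice): max(-76, 78, 8) = 78
start (Kira): min(64, 78) = 64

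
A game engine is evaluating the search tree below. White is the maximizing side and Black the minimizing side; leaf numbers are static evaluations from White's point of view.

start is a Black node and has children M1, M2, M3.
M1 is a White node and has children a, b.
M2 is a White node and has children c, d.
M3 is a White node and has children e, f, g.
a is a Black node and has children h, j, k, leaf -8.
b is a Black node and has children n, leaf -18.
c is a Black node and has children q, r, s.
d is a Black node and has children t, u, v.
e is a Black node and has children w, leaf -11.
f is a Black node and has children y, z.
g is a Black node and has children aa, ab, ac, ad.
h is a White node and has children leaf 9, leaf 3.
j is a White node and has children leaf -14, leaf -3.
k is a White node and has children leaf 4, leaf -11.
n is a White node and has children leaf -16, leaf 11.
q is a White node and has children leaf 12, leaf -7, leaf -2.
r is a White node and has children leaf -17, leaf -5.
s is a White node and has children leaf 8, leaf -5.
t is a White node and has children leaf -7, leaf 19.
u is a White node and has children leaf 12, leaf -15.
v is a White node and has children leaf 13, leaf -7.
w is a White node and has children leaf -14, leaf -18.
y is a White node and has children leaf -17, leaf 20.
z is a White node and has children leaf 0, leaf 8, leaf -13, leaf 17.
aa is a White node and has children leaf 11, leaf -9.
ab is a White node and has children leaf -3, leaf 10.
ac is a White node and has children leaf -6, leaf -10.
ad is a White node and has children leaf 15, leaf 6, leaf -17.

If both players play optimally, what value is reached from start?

h (White): max(9, 3) = 9
j (White): max(-14, -3) = -3
k (White): max(4, -11) = 4
a (Black): min(9, -3, 4, -8) = -8
n (White): max(-16, 11) = 11
b (Black): min(11, -18) = -18
M1 (White): max(-8, -18) = -8
q (White): max(12, -7, -2) = 12
r (White): max(-17, -5) = -5
s (White): max(8, -5) = 8
c (Black): min(12, -5, 8) = -5
t (White): max(-7, 19) = 19
u (White): max(12, -15) = 12
v (White): max(13, -7) = 13
d (Black): min(19, 12, 13) = 12
M2 (White): max(-5, 12) = 12
w (White): max(-14, -18) = -14
e (Black): min(-14, -11) = -14
y (White): max(-17, 20) = 20
z (White): max(0, 8, -13, 17) = 17
f (Black): min(20, 17) = 17
aa (White): max(11, -9) = 11
ab (White): max(-3, 10) = 10
ac (White): max(-6, -10) = -6
ad (White): max(15, 6, -17) = 15
g (Black): min(11, 10, -6, 15) = -6
M3 (White): max(-14, 17, -6) = 17
start (Black): min(-8, 12, 17) = -8

-8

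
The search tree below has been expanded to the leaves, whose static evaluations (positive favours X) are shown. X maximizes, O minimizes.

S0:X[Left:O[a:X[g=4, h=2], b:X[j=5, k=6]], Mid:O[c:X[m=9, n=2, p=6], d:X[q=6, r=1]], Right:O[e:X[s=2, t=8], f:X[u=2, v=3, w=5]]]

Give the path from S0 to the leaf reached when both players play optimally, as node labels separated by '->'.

S0 -> Mid -> d -> q

a (X): max(4, 2) = 4
b (X): max(5, 6) = 6
Left (O): min(4, 6) = 4
c (X): max(9, 2, 6) = 9
d (X): max(6, 1) = 6
Mid (O): min(9, 6) = 6
e (X): max(2, 8) = 8
f (X): max(2, 3, 5) = 5
Right (O): min(8, 5) = 5
S0 (X): max(4, 6, 5) = 6
At S0, X picks Mid (highest: 6).
At Mid, O picks d (lowest: 6).
At d, X picks q (highest: 6).
Terminal value 6.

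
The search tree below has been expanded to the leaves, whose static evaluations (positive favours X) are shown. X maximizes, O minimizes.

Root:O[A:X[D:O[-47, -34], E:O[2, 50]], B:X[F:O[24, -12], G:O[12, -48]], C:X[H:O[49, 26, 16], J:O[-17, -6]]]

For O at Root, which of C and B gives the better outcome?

H (O): min(49, 26, 16) = 16
J (O): min(-17, -6) = -17
C (X): max(16, -17) = 16
F (O): min(24, -12) = -12
G (O): min(12, -48) = -48
B (X): max(-12, -48) = -12
O prefers the lower value; C=16, B=-12. B is better since -12 < 16.

B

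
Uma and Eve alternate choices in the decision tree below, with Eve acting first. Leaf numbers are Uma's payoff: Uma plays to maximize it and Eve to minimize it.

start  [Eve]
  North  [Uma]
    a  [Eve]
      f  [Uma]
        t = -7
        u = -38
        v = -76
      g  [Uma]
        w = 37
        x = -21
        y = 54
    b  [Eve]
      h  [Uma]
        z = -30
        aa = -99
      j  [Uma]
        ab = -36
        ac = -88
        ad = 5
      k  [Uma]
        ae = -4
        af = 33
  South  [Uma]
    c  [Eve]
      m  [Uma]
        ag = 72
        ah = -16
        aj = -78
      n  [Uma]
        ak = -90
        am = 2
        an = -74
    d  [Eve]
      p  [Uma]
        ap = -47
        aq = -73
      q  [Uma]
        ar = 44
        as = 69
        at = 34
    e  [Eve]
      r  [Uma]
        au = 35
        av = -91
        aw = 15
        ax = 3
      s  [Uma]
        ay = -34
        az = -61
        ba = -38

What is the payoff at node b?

h (Uma): max(-30, -99) = -30
j (Uma): max(-36, -88, 5) = 5
k (Uma): max(-4, 33) = 33
b (Eve): min(-30, 5, 33) = -30

-30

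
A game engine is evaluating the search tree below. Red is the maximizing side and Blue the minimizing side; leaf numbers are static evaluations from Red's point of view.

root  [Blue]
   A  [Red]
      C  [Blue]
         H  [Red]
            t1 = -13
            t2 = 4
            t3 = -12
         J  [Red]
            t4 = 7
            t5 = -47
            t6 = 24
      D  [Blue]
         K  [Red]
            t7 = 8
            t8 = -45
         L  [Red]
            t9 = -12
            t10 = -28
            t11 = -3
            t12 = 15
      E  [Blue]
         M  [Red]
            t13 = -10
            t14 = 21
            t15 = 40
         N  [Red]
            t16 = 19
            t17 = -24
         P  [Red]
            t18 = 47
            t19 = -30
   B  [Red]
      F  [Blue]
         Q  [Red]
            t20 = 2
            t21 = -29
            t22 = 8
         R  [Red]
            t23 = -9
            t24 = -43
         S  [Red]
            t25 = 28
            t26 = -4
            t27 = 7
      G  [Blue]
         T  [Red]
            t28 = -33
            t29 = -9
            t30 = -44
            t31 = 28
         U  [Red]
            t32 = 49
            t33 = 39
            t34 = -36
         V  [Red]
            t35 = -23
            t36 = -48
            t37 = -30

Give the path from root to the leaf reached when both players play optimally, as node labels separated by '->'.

root -> B -> F -> R -> t23

H (Red): max(-13, 4, -12) = 4
J (Red): max(7, -47, 24) = 24
C (Blue): min(4, 24) = 4
K (Red): max(8, -45) = 8
L (Red): max(-12, -28, -3, 15) = 15
D (Blue): min(8, 15) = 8
M (Red): max(-10, 21, 40) = 40
N (Red): max(19, -24) = 19
P (Red): max(47, -30) = 47
E (Blue): min(40, 19, 47) = 19
A (Red): max(4, 8, 19) = 19
Q (Red): max(2, -29, 8) = 8
R (Red): max(-9, -43) = -9
S (Red): max(28, -4, 7) = 28
F (Blue): min(8, -9, 28) = -9
T (Red): max(-33, -9, -44, 28) = 28
U (Red): max(49, 39, -36) = 49
V (Red): max(-23, -48, -30) = -23
G (Blue): min(28, 49, -23) = -23
B (Red): max(-9, -23) = -9
root (Blue): min(19, -9) = -9
At root, Blue picks B (lowest: -9).
At B, Red picks F (highest: -9).
At F, Blue picks R (lowest: -9).
At R, Red picks t23 (highest: -9).
Terminal value -9.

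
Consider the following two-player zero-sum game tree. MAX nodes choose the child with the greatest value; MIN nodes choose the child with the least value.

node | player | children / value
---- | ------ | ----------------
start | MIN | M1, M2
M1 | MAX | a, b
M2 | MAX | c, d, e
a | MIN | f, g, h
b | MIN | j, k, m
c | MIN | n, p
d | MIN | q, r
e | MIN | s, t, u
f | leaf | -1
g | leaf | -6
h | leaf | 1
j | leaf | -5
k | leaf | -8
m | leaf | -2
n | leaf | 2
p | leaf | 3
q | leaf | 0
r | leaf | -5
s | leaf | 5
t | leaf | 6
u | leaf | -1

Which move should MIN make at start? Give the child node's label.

a (MIN): min(-1, -6, 1) = -6
b (MIN): min(-5, -8, -2) = -8
M1 (MAX): max(-6, -8) = -6
c (MIN): min(2, 3) = 2
d (MIN): min(0, -5) = -5
e (MIN): min(5, 6, -1) = -1
M2 (MAX): max(2, -5, -1) = 2
start (MIN): min(-6, 2) = -6
MIN at start wants the lowest of {M1=-6, M2=2}, so chooses M1.

M1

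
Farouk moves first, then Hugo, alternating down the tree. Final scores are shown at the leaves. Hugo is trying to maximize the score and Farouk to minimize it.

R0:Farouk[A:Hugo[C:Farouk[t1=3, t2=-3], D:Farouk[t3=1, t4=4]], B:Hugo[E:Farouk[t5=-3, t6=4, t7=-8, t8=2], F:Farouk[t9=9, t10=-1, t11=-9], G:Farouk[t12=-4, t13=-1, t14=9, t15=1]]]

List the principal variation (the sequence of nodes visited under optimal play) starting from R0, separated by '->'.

C (Farouk): min(3, -3) = -3
D (Farouk): min(1, 4) = 1
A (Hugo): max(-3, 1) = 1
E (Farouk): min(-3, 4, -8, 2) = -8
F (Farouk): min(9, -1, -9) = -9
G (Farouk): min(-4, -1, 9, 1) = -4
B (Hugo): max(-8, -9, -4) = -4
R0 (Farouk): min(1, -4) = -4
At R0, Farouk picks B (lowest: -4).
At B, Hugo picks G (highest: -4).
At G, Farouk picks t12 (lowest: -4).
Terminal value -4.

R0 -> B -> G -> t12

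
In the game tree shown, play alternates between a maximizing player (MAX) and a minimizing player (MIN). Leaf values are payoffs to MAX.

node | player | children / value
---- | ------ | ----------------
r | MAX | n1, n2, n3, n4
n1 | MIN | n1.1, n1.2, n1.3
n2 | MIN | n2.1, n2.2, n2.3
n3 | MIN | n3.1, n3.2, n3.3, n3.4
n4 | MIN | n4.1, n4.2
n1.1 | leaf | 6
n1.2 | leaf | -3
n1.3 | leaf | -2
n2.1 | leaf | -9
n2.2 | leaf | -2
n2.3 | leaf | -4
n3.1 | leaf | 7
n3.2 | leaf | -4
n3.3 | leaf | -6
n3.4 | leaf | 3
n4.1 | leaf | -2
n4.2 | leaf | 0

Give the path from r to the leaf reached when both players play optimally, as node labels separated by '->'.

n1 (MIN): min(6, -3, -2) = -3
n2 (MIN): min(-9, -2, -4) = -9
n3 (MIN): min(7, -4, -6, 3) = -6
n4 (MIN): min(-2, 0) = -2
r (MAX): max(-3, -9, -6, -2) = -2
At r, MAX picks n4 (highest: -2).
At n4, MIN picks n4.1 (lowest: -2).
Terminal value -2.

r -> n4 -> n4.1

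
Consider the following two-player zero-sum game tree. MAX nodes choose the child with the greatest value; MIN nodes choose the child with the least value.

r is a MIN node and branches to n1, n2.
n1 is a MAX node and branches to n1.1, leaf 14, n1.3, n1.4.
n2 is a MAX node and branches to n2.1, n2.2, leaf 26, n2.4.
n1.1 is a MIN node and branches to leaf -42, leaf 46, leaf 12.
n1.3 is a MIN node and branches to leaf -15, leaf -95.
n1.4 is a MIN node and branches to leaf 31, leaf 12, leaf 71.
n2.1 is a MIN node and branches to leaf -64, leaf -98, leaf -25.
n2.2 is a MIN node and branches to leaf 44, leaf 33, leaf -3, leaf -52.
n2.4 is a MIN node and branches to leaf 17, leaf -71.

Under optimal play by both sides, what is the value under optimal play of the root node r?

n1.1 (MIN): min(-42, 46, 12) = -42
n1.3 (MIN): min(-15, -95) = -95
n1.4 (MIN): min(31, 12, 71) = 12
n1 (MAX): max(-42, 14, -95, 12) = 14
n2.1 (MIN): min(-64, -98, -25) = -98
n2.2 (MIN): min(44, 33, -3, -52) = -52
n2.4 (MIN): min(17, -71) = -71
n2 (MAX): max(-98, -52, 26, -71) = 26
r (MIN): min(14, 26) = 14

14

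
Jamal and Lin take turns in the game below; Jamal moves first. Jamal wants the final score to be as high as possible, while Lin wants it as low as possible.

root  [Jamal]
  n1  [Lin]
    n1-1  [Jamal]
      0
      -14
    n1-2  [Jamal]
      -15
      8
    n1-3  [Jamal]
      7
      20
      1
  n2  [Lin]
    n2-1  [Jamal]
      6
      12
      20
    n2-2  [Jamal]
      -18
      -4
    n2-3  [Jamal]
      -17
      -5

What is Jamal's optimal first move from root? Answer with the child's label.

n1-1 (Jamal): max(0, -14) = 0
n1-2 (Jamal): max(-15, 8) = 8
n1-3 (Jamal): max(7, 20, 1) = 20
n1 (Lin): min(0, 8, 20) = 0
n2-1 (Jamal): max(6, 12, 20) = 20
n2-2 (Jamal): max(-18, -4) = -4
n2-3 (Jamal): max(-17, -5) = -5
n2 (Lin): min(20, -4, -5) = -5
root (Jamal): max(0, -5) = 0
Jamal at root wants the highest of {n1=0, n2=-5}, so chooses n1.

n1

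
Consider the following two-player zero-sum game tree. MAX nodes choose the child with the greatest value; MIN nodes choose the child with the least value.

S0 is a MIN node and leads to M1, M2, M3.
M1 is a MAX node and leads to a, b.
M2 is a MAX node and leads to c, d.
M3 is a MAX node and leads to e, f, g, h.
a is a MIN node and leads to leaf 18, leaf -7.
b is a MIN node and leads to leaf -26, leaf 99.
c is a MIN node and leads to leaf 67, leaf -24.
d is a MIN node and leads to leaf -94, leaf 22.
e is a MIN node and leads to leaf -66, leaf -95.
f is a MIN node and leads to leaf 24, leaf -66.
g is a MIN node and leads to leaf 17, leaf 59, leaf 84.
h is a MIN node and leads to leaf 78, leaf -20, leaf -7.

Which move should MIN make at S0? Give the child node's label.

M2

a (MIN): min(18, -7) = -7
b (MIN): min(-26, 99) = -26
M1 (MAX): max(-7, -26) = -7
c (MIN): min(67, -24) = -24
d (MIN): min(-94, 22) = -94
M2 (MAX): max(-24, -94) = -24
e (MIN): min(-66, -95) = -95
f (MIN): min(24, -66) = -66
g (MIN): min(17, 59, 84) = 17
h (MIN): min(78, -20, -7) = -20
M3 (MAX): max(-95, -66, 17, -20) = 17
S0 (MIN): min(-7, -24, 17) = -24
MIN at S0 wants the lowest of {M1=-7, M2=-24, M3=17}, so chooses M2.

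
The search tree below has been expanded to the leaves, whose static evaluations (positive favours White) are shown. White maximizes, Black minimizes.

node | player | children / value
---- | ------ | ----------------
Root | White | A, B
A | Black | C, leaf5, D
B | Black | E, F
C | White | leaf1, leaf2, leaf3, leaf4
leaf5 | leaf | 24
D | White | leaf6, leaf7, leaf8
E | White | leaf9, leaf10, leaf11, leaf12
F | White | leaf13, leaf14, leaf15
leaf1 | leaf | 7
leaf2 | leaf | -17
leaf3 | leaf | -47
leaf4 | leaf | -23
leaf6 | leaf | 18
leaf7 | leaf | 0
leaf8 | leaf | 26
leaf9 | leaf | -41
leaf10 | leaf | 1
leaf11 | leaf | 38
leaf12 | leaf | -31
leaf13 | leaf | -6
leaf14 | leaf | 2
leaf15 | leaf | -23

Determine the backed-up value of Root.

7

C (White): max(7, -17, -47, -23) = 7
D (White): max(18, 0, 26) = 26
A (Black): min(7, 24, 26) = 7
E (White): max(-41, 1, 38, -31) = 38
F (White): max(-6, 2, -23) = 2
B (Black): min(38, 2) = 2
Root (White): max(7, 2) = 7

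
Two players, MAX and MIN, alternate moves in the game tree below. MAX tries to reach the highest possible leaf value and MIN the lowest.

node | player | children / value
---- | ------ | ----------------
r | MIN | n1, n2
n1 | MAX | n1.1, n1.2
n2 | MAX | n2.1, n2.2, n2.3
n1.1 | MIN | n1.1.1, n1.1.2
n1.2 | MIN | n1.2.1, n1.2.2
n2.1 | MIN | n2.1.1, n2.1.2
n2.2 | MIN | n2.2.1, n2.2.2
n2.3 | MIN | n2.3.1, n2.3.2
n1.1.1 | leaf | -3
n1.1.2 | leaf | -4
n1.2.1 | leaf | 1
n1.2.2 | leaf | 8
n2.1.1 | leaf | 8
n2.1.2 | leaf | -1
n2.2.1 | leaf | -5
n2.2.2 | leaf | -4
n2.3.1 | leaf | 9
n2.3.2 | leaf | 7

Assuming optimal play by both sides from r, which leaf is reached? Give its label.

n1.2.1

n1.1 (MIN): min(-3, -4) = -4
n1.2 (MIN): min(1, 8) = 1
n1 (MAX): max(-4, 1) = 1
n2.1 (MIN): min(8, -1) = -1
n2.2 (MIN): min(-5, -4) = -5
n2.3 (MIN): min(9, 7) = 7
n2 (MAX): max(-1, -5, 7) = 7
r (MIN): min(1, 7) = 1
At r, MIN picks n1 (lowest: 1).
At n1, MAX picks n1.2 (highest: 1).
At n1.2, MIN picks n1.2.1 (lowest: 1).
Terminal value 1.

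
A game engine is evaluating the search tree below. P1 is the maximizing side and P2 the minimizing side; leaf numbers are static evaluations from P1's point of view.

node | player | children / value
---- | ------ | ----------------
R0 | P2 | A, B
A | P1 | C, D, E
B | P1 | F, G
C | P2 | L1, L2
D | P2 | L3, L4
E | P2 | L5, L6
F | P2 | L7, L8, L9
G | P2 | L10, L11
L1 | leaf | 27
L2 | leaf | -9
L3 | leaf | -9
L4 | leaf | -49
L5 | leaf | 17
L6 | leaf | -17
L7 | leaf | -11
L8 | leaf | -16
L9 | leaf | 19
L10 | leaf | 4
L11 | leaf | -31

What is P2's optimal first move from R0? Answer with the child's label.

C (P2): min(27, -9) = -9
D (P2): min(-9, -49) = -49
E (P2): min(17, -17) = -17
A (P1): max(-9, -49, -17) = -9
F (P2): min(-11, -16, 19) = -16
G (P2): min(4, -31) = -31
B (P1): max(-16, -31) = -16
R0 (P2): min(-9, -16) = -16
P2 at R0 wants the lowest of {A=-9, B=-16}, so chooses B.

B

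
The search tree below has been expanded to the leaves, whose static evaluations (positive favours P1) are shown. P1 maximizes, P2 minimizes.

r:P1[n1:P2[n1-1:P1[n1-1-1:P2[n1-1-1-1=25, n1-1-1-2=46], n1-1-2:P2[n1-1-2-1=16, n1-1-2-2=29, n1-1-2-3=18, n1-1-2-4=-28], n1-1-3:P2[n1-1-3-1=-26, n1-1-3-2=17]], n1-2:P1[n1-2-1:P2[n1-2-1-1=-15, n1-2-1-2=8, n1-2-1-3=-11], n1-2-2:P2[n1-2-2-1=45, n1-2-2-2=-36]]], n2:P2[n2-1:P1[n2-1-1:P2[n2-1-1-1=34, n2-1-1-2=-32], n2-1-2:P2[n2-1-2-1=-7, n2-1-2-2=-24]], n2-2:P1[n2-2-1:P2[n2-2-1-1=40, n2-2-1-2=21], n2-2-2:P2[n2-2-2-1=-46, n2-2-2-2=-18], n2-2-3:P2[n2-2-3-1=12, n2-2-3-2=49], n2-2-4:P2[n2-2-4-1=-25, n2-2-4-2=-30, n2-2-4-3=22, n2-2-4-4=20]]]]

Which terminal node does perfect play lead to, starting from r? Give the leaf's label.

n1-2-1-1

n1-1-1 (P2): min(25, 46) = 25
n1-1-2 (P2): min(16, 29, 18, -28) = -28
n1-1-3 (P2): min(-26, 17) = -26
n1-1 (P1): max(25, -28, -26) = 25
n1-2-1 (P2): min(-15, 8, -11) = -15
n1-2-2 (P2): min(45, -36) = -36
n1-2 (P1): max(-15, -36) = -15
n1 (P2): min(25, -15) = -15
n2-1-1 (P2): min(34, -32) = -32
n2-1-2 (P2): min(-7, -24) = -24
n2-1 (P1): max(-32, -24) = -24
n2-2-1 (P2): min(40, 21) = 21
n2-2-2 (P2): min(-46, -18) = -46
n2-2-3 (P2): min(12, 49) = 12
n2-2-4 (P2): min(-25, -30, 22, 20) = -30
n2-2 (P1): max(21, -46, 12, -30) = 21
n2 (P2): min(-24, 21) = -24
r (P1): max(-15, -24) = -15
At r, P1 picks n1 (highest: -15).
At n1, P2 picks n1-2 (lowest: -15).
At n1-2, P1 picks n1-2-1 (highest: -15).
At n1-2-1, P2 picks n1-2-1-1 (lowest: -15).
Terminal value -15.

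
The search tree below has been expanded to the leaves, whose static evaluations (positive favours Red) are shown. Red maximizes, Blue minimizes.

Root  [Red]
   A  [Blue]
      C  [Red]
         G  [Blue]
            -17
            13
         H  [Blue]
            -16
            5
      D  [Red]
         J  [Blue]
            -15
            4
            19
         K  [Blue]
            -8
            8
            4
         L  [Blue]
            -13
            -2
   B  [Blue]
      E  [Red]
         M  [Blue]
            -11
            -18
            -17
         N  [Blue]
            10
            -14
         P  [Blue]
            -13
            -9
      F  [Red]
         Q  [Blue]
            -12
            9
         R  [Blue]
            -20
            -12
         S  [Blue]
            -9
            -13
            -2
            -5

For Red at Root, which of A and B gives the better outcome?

G (Blue): min(-17, 13) = -17
H (Blue): min(-16, 5) = -16
C (Red): max(-17, -16) = -16
J (Blue): min(-15, 4, 19) = -15
K (Blue): min(-8, 8, 4) = -8
L (Blue): min(-13, -2) = -13
D (Red): max(-15, -8, -13) = -8
A (Blue): min(-16, -8) = -16
M (Blue): min(-11, -18, -17) = -18
N (Blue): min(10, -14) = -14
P (Blue): min(-13, -9) = -13
E (Red): max(-18, -14, -13) = -13
Q (Blue): min(-12, 9) = -12
R (Blue): min(-20, -12) = -20
S (Blue): min(-9, -13, -2, -5) = -13
F (Red): max(-12, -20, -13) = -12
B (Blue): min(-13, -12) = -13
Red prefers the higher value; A=-16, B=-13. B is better since -13 > -16.

B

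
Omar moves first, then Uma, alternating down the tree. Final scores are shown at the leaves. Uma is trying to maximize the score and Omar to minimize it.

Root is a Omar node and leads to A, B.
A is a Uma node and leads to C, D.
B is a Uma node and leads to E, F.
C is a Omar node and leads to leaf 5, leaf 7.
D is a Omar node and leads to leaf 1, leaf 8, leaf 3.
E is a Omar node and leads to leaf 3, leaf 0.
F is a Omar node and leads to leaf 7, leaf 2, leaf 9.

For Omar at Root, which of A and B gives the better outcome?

C (Omar): min(5, 7) = 5
D (Omar): min(1, 8, 3) = 1
A (Uma): max(5, 1) = 5
E (Omar): min(3, 0) = 0
F (Omar): min(7, 2, 9) = 2
B (Uma): max(0, 2) = 2
Omar prefers the lower value; A=5, B=2. B is better since 2 < 5.

B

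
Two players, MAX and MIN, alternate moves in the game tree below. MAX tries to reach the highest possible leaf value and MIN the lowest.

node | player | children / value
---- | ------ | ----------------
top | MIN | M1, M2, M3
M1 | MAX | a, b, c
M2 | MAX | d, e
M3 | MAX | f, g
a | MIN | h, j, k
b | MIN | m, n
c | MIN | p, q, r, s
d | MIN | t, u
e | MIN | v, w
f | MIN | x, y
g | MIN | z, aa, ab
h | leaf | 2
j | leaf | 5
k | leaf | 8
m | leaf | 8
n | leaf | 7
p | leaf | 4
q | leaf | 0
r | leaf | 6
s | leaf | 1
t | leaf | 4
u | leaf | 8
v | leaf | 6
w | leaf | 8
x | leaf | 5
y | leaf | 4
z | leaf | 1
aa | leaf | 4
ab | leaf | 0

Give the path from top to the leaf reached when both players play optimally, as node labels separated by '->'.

a (MIN): min(2, 5, 8) = 2
b (MIN): min(8, 7) = 7
c (MIN): min(4, 0, 6, 1) = 0
M1 (MAX): max(2, 7, 0) = 7
d (MIN): min(4, 8) = 4
e (MIN): min(6, 8) = 6
M2 (MAX): max(4, 6) = 6
f (MIN): min(5, 4) = 4
g (MIN): min(1, 4, 0) = 0
M3 (MAX): max(4, 0) = 4
top (MIN): min(7, 6, 4) = 4
At top, MIN picks M3 (lowest: 4).
At M3, MAX picks f (highest: 4).
At f, MIN picks y (lowest: 4).
Terminal value 4.

top -> M3 -> f -> y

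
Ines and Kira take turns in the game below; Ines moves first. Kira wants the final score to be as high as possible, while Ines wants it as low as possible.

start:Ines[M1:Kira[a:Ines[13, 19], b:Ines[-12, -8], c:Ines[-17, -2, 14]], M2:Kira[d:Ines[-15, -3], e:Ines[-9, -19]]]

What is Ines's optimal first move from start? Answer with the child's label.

M2

a (Ines): min(13, 19) = 13
b (Ines): min(-12, -8) = -12
c (Ines): min(-17, -2, 14) = -17
M1 (Kira): max(13, -12, -17) = 13
d (Ines): min(-15, -3) = -15
e (Ines): min(-9, -19) = -19
M2 (Kira): max(-15, -19) = -15
start (Ines): min(13, -15) = -15
Ines at start wants the lowest of {M1=13, M2=-15}, so chooses M2.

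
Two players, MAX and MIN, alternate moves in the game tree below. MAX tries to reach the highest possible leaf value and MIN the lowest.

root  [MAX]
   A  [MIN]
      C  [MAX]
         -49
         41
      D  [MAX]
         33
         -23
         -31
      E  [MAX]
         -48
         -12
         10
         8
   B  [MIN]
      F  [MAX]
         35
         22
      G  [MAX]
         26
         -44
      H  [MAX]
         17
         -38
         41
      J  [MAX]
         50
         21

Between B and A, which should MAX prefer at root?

B

F (MAX): max(35, 22) = 35
G (MAX): max(26, -44) = 26
H (MAX): max(17, -38, 41) = 41
J (MAX): max(50, 21) = 50
B (MIN): min(35, 26, 41, 50) = 26
C (MAX): max(-49, 41) = 41
D (MAX): max(33, -23, -31) = 33
E (MAX): max(-48, -12, 10, 8) = 10
A (MIN): min(41, 33, 10) = 10
MAX prefers the higher value; B=26, A=10. B is better since 26 > 10.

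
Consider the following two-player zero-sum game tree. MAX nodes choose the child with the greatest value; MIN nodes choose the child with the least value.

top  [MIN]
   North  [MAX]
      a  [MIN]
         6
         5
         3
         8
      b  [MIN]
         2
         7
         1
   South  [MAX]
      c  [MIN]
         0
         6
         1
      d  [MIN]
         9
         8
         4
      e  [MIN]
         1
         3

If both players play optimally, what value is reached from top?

3

a (MIN): min(6, 5, 3, 8) = 3
b (MIN): min(2, 7, 1) = 1
North (MAX): max(3, 1) = 3
c (MIN): min(0, 6, 1) = 0
d (MIN): min(9, 8, 4) = 4
e (MIN): min(1, 3) = 1
South (MAX): max(0, 4, 1) = 4
top (MIN): min(3, 4) = 3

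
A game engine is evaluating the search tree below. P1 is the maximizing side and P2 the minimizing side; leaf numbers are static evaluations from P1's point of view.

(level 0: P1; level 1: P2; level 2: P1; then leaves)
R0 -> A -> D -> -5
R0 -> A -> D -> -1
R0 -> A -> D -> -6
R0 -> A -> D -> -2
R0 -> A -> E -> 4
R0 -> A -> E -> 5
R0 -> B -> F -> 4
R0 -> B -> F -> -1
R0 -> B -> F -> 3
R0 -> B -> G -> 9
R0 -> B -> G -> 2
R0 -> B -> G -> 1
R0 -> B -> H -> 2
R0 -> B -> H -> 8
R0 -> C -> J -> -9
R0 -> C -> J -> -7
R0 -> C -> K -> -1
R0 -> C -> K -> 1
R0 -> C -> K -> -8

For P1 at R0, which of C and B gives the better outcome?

J (P1): max(-9, -7) = -7
K (P1): max(-1, 1, -8) = 1
C (P2): min(-7, 1) = -7
F (P1): max(4, -1, 3) = 4
G (P1): max(9, 2, 1) = 9
H (P1): max(2, 8) = 8
B (P2): min(4, 9, 8) = 4
P1 prefers the higher value; C=-7, B=4. B is better since 4 > -7.

B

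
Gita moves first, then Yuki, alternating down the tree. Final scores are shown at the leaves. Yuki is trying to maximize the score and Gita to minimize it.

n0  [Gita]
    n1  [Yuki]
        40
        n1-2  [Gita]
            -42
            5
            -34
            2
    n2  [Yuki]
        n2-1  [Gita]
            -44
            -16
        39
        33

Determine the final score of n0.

n1-2 (Gita): min(-42, 5, -34, 2) = -42
n1 (Yuki): max(40, -42) = 40
n2-1 (Gita): min(-44, -16) = -44
n2 (Yuki): max(-44, 39, 33) = 39
n0 (Gita): min(40, 39) = 39

39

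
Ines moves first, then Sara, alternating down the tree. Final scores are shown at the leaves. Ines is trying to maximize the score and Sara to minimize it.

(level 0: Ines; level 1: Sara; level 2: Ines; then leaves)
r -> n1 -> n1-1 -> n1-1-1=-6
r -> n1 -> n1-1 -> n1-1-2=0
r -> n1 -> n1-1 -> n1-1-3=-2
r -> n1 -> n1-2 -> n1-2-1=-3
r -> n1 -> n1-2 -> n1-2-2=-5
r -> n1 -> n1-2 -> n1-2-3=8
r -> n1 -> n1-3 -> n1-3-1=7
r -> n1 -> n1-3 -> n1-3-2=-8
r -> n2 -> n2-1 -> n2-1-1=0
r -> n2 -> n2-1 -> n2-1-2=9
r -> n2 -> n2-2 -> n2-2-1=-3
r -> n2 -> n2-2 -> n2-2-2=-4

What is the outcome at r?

n1-1 (Ines): max(-6, 0, -2) = 0
n1-2 (Ines): max(-3, -5, 8) = 8
n1-3 (Ines): max(7, -8) = 7
n1 (Sara): min(0, 8, 7) = 0
n2-1 (Ines): max(0, 9) = 9
n2-2 (Ines): max(-3, -4) = -3
n2 (Sara): min(9, -3) = -3
r (Ines): max(0, -3) = 0

0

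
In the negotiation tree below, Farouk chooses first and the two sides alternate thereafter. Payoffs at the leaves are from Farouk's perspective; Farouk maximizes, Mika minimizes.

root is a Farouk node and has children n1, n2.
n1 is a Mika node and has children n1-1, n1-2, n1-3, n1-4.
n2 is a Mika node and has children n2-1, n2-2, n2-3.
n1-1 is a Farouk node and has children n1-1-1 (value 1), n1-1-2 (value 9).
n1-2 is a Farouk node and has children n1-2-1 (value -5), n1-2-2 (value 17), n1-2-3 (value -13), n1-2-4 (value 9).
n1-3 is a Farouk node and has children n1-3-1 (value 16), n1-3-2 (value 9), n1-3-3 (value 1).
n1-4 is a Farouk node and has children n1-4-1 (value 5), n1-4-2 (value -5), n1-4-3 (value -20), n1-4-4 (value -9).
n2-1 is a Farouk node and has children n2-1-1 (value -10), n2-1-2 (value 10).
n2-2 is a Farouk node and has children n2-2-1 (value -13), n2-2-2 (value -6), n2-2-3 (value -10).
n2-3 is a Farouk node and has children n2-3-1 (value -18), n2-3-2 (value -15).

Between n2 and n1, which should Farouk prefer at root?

n2-1 (Farouk): max(-10, 10) = 10
n2-2 (Farouk): max(-13, -6, -10) = -6
n2-3 (Farouk): max(-18, -15) = -15
n2 (Mika): min(10, -6, -15) = -15
n1-1 (Farouk): max(1, 9) = 9
n1-2 (Farouk): max(-5, 17, -13, 9) = 17
n1-3 (Farouk): max(16, 9, 1) = 16
n1-4 (Farouk): max(5, -5, -20, -9) = 5
n1 (Mika): min(9, 17, 16, 5) = 5
Farouk prefers the higher value; n2=-15, n1=5. n1 is better since 5 > -15.

n1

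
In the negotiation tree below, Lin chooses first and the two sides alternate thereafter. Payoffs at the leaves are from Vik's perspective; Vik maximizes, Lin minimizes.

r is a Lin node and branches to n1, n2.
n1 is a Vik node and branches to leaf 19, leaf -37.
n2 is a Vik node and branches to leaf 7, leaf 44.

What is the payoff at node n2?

n2 (Vik): max(7, 44) = 44

44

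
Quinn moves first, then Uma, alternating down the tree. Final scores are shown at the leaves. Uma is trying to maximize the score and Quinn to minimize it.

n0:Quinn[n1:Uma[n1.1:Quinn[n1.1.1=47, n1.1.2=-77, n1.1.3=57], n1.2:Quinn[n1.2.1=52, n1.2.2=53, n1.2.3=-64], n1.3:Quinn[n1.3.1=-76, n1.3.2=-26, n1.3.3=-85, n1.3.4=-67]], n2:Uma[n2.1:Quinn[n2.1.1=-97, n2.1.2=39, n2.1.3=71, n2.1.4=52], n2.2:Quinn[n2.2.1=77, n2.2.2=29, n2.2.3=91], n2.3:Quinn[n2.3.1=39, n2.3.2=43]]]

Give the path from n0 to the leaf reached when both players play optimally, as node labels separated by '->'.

n1.1 (Quinn): min(47, -77, 57) = -77
n1.2 (Quinn): min(52, 53, -64) = -64
n1.3 (Quinn): min(-76, -26, -85, -67) = -85
n1 (Uma): max(-77, -64, -85) = -64
n2.1 (Quinn): min(-97, 39, 71, 52) = -97
n2.2 (Quinn): min(77, 29, 91) = 29
n2.3 (Quinn): min(39, 43) = 39
n2 (Uma): max(-97, 29, 39) = 39
n0 (Quinn): min(-64, 39) = -64
At n0, Quinn picks n1 (lowest: -64).
At n1, Uma picks n1.2 (highest: -64).
At n1.2, Quinn picks n1.2.3 (lowest: -64).
Terminal value -64.

n0 -> n1 -> n1.2 -> n1.2.3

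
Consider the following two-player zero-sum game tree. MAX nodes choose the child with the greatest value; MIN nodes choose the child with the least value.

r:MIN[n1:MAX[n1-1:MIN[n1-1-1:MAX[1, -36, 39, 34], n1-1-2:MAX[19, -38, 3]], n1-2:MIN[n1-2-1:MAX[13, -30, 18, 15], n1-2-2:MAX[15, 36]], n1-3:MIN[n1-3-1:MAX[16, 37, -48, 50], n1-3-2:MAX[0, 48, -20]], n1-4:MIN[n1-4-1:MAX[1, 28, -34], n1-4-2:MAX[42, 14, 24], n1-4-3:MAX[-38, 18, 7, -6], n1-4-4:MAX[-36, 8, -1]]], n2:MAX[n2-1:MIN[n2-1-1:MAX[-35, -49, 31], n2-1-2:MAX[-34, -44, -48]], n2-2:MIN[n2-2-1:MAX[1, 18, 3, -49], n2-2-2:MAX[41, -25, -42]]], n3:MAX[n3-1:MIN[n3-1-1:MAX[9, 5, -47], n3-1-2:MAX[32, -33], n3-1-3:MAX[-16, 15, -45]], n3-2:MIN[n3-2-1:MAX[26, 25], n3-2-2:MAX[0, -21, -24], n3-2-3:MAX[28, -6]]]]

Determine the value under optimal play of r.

n1-1-1 (MAX): max(1, -36, 39, 34) = 39
n1-1-2 (MAX): max(19, -38, 3) = 19
n1-1 (MIN): min(39, 19) = 19
n1-2-1 (MAX): max(13, -30, 18, 15) = 18
n1-2-2 (MAX): max(15, 36) = 36
n1-2 (MIN): min(18, 36) = 18
n1-3-1 (MAX): max(16, 37, -48, 50) = 50
n1-3-2 (MAX): max(0, 48, -20) = 48
n1-3 (MIN): min(50, 48) = 48
n1-4-1 (MAX): max(1, 28, -34) = 28
n1-4-2 (MAX): max(42, 14, 24) = 42
n1-4-3 (MAX): max(-38, 18, 7, -6) = 18
n1-4-4 (MAX): max(-36, 8, -1) = 8
n1-4 (MIN): min(28, 42, 18, 8) = 8
n1 (MAX): max(19, 18, 48, 8) = 48
n2-1-1 (MAX): max(-35, -49, 31) = 31
n2-1-2 (MAX): max(-34, -44, -48) = -34
n2-1 (MIN): min(31, -34) = -34
n2-2-1 (MAX): max(1, 18, 3, -49) = 18
n2-2-2 (MAX): max(41, -25, -42) = 41
n2-2 (MIN): min(18, 41) = 18
n2 (MAX): max(-34, 18) = 18
n3-1-1 (MAX): max(9, 5, -47) = 9
n3-1-2 (MAX): max(32, -33) = 32
n3-1-3 (MAX): max(-16, 15, -45) = 15
n3-1 (MIN): min(9, 32, 15) = 9
n3-2-1 (MAX): max(26, 25) = 26
n3-2-2 (MAX): max(0, -21, -24) = 0
n3-2-3 (MAX): max(28, -6) = 28
n3-2 (MIN): min(26, 0, 28) = 0
n3 (MAX): max(9, 0) = 9
r (MIN): min(48, 18, 9) = 9

9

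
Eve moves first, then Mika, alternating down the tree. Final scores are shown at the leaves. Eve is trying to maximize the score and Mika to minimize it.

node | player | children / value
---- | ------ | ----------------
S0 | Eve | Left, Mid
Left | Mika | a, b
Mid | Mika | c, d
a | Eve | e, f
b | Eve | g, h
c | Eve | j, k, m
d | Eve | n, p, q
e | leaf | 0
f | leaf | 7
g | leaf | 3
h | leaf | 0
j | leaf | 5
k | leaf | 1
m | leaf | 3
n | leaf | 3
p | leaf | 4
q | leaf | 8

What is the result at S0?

a (Eve): max(0, 7) = 7
b (Eve): max(3, 0) = 3
Left (Mika): min(7, 3) = 3
c (Eve): max(5, 1, 3) = 5
d (Eve): max(3, 4, 8) = 8
Mid (Mika): min(5, 8) = 5
S0 (Eve): max(3, 5) = 5

5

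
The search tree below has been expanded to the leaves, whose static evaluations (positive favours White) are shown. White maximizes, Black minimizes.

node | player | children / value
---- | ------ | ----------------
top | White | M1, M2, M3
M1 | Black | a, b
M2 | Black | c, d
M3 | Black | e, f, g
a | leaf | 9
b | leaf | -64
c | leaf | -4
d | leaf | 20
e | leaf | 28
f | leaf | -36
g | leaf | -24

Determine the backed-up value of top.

M1 (Black): min(9, -64) = -64
M2 (Black): min(-4, 20) = -4
M3 (Black): min(28, -36, -24) = -36
top (White): max(-64, -4, -36) = -4

-4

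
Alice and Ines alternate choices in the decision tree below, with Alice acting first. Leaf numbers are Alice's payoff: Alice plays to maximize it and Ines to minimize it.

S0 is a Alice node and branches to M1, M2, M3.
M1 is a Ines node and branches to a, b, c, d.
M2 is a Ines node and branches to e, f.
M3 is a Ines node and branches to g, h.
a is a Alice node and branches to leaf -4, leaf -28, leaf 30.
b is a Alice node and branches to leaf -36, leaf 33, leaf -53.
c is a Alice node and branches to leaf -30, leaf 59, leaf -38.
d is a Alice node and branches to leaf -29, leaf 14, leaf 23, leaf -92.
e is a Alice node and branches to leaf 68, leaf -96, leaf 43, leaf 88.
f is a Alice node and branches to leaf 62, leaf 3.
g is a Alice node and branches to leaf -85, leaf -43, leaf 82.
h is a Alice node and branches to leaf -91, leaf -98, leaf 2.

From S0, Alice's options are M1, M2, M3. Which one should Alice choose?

M2

a (Alice): max(-4, -28, 30) = 30
b (Alice): max(-36, 33, -53) = 33
c (Alice): max(-30, 59, -38) = 59
d (Alice): max(-29, 14, 23, -92) = 23
M1 (Ines): min(30, 33, 59, 23) = 23
e (Alice): max(68, -96, 43, 88) = 88
f (Alice): max(62, 3) = 62
M2 (Ines): min(88, 62) = 62
g (Alice): max(-85, -43, 82) = 82
h (Alice): max(-91, -98, 2) = 2
M3 (Ines): min(82, 2) = 2
S0 (Alice): max(23, 62, 2) = 62
Alice at S0 wants the highest of {M1=23, M2=62, M3=2}, so chooses M2.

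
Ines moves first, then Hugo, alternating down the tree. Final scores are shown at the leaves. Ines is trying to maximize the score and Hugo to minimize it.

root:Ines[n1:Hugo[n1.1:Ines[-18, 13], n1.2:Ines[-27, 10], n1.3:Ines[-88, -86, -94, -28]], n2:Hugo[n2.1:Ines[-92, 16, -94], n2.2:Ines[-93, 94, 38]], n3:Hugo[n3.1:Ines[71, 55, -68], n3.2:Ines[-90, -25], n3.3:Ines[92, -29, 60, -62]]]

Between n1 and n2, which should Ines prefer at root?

n1.1 (Ines): max(-18, 13) = 13
n1.2 (Ines): max(-27, 10) = 10
n1.3 (Ines): max(-88, -86, -94, -28) = -28
n1 (Hugo): min(13, 10, -28) = -28
n2.1 (Ines): max(-92, 16, -94) = 16
n2.2 (Ines): max(-93, 94, 38) = 94
n2 (Hugo): min(16, 94) = 16
Ines prefers the higher value; n1=-28, n2=16. n2 is better since 16 > -28.

n2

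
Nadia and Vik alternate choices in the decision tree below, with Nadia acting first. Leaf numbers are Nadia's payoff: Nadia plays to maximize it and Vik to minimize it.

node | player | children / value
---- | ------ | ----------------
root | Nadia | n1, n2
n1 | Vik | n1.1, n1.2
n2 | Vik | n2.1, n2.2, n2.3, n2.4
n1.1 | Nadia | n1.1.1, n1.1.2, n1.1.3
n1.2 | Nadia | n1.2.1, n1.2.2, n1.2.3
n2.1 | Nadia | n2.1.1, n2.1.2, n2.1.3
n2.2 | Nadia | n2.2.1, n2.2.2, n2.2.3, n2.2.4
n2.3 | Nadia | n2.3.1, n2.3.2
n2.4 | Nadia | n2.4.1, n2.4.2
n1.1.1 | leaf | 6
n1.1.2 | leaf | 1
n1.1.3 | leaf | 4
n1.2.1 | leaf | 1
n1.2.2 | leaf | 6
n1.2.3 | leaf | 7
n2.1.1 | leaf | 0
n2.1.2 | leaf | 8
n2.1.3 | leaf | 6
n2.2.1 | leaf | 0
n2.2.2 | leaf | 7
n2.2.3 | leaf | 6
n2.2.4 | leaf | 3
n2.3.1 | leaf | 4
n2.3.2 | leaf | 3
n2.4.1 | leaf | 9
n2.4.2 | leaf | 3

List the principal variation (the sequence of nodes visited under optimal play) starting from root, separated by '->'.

root -> n1 -> n1.1 -> n1.1.1

n1.1 (Nadia): max(6, 1, 4) = 6
n1.2 (Nadia): max(1, 6, 7) = 7
n1 (Vik): min(6, 7) = 6
n2.1 (Nadia): max(0, 8, 6) = 8
n2.2 (Nadia): max(0, 7, 6, 3) = 7
n2.3 (Nadia): max(4, 3) = 4
n2.4 (Nadia): max(9, 3) = 9
n2 (Vik): min(8, 7, 4, 9) = 4
root (Nadia): max(6, 4) = 6
At root, Nadia picks n1 (highest: 6).
At n1, Vik picks n1.1 (lowest: 6).
At n1.1, Nadia picks n1.1.1 (highest: 6).
Terminal value 6.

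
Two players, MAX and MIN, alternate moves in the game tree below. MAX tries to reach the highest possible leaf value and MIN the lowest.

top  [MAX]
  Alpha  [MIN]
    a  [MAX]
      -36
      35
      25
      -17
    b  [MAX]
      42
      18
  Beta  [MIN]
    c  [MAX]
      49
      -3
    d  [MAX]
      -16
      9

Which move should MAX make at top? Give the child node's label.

a (MAX): max(-36, 35, 25, -17) = 35
b (MAX): max(42, 18) = 42
Alpha (MIN): min(35, 42) = 35
c (MAX): max(49, -3) = 49
d (MAX): max(-16, 9) = 9
Beta (MIN): min(49, 9) = 9
top (MAX): max(35, 9) = 35
MAX at top wants the highest of {Alpha=35, Beta=9}, so chooses Alpha.

Alpha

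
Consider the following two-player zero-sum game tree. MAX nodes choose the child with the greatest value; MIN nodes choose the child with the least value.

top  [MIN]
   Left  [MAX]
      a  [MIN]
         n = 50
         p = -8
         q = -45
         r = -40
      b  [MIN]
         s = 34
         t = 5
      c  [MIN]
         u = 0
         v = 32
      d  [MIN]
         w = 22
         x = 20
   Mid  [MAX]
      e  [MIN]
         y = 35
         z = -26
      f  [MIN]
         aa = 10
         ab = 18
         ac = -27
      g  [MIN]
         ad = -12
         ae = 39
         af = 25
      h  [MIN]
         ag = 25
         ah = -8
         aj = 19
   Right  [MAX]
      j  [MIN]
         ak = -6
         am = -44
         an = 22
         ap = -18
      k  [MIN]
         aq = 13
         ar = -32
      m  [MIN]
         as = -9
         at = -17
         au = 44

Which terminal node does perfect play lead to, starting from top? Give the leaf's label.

a (MIN): min(50, -8, -45, -40) = -45
b (MIN): min(34, 5) = 5
c (MIN): min(0, 32) = 0
d (MIN): min(22, 20) = 20
Left (MAX): max(-45, 5, 0, 20) = 20
e (MIN): min(35, -26) = -26
f (MIN): min(10, 18, -27) = -27
g (MIN): min(-12, 39, 25) = -12
h (MIN): min(25, -8, 19) = -8
Mid (MAX): max(-26, -27, -12, -8) = -8
j (MIN): min(-6, -44, 22, -18) = -44
k (MIN): min(13, -32) = -32
m (MIN): min(-9, -17, 44) = -17
Right (MAX): max(-44, -32, -17) = -17
top (MIN): min(20, -8, -17) = -17
At top, MIN picks Right (lowest: -17).
At Right, MAX picks m (highest: -17).
At m, MIN picks at (lowest: -17).
Terminal value -17.

at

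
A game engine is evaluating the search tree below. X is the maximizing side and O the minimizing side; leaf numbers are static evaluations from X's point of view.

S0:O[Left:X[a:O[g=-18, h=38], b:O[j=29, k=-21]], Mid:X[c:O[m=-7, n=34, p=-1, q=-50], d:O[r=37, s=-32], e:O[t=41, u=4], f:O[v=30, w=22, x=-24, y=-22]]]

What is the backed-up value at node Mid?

c (O): min(-7, 34, -1, -50) = -50
d (O): min(37, -32) = -32
e (O): min(41, 4) = 4
f (O): min(30, 22, -24, -22) = -24
Mid (X): max(-50, -32, 4, -24) = 4

4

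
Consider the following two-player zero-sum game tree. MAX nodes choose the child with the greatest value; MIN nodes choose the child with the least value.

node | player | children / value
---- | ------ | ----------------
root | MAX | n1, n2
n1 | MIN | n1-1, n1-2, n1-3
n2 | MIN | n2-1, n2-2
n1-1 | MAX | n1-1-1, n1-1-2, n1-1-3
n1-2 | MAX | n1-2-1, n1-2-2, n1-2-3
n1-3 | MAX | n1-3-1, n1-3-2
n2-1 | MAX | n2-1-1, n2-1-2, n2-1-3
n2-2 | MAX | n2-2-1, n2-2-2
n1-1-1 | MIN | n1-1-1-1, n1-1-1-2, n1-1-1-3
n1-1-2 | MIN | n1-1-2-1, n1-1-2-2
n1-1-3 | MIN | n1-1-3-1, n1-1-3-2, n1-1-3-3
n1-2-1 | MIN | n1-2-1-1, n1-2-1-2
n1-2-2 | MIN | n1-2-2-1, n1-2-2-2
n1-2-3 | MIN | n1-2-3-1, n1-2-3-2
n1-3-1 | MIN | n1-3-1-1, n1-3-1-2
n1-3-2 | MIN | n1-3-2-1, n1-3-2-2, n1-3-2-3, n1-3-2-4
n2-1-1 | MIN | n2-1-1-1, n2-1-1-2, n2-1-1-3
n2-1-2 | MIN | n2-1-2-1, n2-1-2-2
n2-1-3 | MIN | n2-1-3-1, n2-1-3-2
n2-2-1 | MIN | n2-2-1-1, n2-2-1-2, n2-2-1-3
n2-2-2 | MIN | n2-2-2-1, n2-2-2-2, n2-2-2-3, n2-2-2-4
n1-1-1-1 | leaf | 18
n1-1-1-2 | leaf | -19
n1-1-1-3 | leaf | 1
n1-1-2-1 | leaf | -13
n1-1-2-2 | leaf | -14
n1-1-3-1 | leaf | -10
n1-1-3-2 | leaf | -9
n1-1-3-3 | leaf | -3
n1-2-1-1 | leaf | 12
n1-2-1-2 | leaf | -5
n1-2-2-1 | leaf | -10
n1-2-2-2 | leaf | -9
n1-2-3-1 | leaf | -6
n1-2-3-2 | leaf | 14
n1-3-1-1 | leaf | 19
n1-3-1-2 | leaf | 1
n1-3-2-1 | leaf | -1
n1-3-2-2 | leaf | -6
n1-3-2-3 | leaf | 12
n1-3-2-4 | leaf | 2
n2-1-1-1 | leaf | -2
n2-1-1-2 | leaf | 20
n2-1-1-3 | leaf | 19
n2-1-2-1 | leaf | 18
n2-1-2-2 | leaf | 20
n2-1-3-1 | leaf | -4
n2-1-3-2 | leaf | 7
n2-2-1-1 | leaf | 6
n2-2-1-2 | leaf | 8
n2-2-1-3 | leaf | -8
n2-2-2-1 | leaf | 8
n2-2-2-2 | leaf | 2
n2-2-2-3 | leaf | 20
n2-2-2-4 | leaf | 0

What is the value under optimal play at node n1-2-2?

n1-2-2 (MIN): min(-10, -9) = -10

-10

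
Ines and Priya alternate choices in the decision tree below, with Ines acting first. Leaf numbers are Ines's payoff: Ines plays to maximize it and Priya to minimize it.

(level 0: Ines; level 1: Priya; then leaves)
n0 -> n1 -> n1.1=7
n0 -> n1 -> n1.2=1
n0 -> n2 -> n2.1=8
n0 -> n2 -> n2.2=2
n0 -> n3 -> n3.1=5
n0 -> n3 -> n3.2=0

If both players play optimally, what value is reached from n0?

2

n1 (Priya): min(7, 1) = 1
n2 (Priya): min(8, 2) = 2
n3 (Priya): min(5, 0) = 0
n0 (Ines): max(1, 2, 0) = 2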